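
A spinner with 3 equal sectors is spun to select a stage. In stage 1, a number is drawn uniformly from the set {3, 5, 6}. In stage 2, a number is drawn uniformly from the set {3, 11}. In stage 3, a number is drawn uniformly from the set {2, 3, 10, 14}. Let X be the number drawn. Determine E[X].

227/36

E[X | stage 1] = (3+5+6)/3 = 14/3.
E[X | stage 2] = (3+11)/2 = 7.
E[X | stage 3] = (2+3+10+14)/4 = 29/4.
By the law of total expectation,
E[X] = (1/3)·(14/3) + (1/3)·(7) + (1/3)·(29/4) = 227/36.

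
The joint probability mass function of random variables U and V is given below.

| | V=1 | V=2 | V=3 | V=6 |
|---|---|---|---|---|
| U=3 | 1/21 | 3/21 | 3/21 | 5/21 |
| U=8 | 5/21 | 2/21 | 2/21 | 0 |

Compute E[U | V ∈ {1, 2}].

P(V ∈ {1, 2}) = 11/21.
Summing U·P(U=x,V=y) over the conditioning event gives 68/21.
E[U | V ∈ {1, 2}] = (68/21) / (11/21) = 68/11.

68/11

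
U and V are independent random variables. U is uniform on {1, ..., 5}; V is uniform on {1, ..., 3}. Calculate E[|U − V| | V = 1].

2

Outcomes with V = 1: (1,1), (2,1), (3,1), (4,1), (5,1), each with probability 1/15.
E[|U − V| | V = 1] = (0 + 1 + 2 + 3 + 4) / 5 = 2.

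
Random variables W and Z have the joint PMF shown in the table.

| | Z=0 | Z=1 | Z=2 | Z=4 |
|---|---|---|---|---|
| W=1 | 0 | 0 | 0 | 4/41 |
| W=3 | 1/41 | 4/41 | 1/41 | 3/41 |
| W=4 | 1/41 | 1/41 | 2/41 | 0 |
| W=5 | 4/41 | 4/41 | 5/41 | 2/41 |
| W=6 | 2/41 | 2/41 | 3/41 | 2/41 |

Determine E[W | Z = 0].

39/8

P(Z = 0) = 8/41.
Σ W·P over the event = 3·(1/41) + 4·(1/41) + 5·(4/41) + 6·(2/41) = 39/41.
E[W | Z = 0] = (39/41) / (8/41) = 39/8.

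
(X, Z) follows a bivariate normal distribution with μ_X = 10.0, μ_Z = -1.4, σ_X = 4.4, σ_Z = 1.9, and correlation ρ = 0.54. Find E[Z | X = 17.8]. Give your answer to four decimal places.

0.4188

The regression of Z on X has slope ρ·σ_Z/σ_X and passes through (μ_X, μ_Z).
E[Z | X=17.8] = -1.4 + (0.54)·(1.9/4.4)·(17.8 − (10.0)) = -1.4 + (0.23318)·(7.8) = 0.4188.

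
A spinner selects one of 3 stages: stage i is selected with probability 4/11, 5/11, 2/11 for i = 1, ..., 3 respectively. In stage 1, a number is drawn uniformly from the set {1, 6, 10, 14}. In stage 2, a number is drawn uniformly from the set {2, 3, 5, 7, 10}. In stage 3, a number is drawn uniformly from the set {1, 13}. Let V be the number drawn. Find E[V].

72/11

E[V | stage 1] = (1+6+10+14)/4 = 31/4.
E[V | stage 2] = (2+3+5+7+10)/5 = 27/5.
E[V | stage 3] = (1+13)/2 = 7.
By the law of total expectation,
E[V] = (4/11)·(31/4) + (5/11)·(27/5) + (2/11)·(7) = 72/11.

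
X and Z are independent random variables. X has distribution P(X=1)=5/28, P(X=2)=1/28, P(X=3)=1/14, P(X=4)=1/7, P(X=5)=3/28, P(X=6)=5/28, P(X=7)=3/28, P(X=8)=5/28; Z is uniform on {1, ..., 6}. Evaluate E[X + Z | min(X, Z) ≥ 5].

P(min(X, Z) ≥ 5) = 4/21.
Summing (X+Z)·P(x,y) over outcomes with min(X, Z) ≥ 5 gives 97/42.
E[X + Z | min(X, Z) ≥ 5] = (97/42) / (4/21) = 97/8.

97/8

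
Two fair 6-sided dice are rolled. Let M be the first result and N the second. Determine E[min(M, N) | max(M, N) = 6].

P(max(M, N) = 6) = 11/36.
Summing min(M,N)·P(x,y) over outcomes with max(M, N) = 6 gives 1.
E[min(M, N) | max(M, N) = 6] = (1) / (11/36) = 36/11.

36/11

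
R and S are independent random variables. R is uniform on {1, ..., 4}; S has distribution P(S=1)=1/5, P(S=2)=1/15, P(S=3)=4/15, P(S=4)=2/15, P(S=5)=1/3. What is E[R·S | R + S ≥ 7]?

329/23

P(R + S ≥ 7) = 23/60.
Summing RS·P(x,y) over outcomes with R + S ≥ 7 gives 329/60.
E[R·S | R + S ≥ 7] = (329/60) / (23/60) = 329/23.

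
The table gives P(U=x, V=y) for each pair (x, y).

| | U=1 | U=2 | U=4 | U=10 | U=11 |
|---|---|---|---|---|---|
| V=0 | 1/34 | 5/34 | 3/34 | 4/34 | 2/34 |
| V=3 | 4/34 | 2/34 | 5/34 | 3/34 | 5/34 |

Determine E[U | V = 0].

P(V = 0) = 15/34.
Σ U·P over the event = 1·(1/34) + 2·(5/34) + 4·(3/34) + 10·(4/34) + 11·(2/34) = 5/2.
E[U | V = 0] = (5/2) / (15/34) = 17/3.

17/3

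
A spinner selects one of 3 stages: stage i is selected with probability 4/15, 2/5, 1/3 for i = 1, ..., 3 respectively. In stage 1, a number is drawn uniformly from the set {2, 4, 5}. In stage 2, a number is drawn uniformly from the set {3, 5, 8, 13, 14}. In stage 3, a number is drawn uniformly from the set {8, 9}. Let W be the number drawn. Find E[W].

3263/450

E[W | stage 1] = (2+4+5)/3 = 11/3.
E[W | stage 2] = (3+5+8+13+14)/5 = 43/5.
E[W | stage 3] = (8+9)/2 = 17/2.
By the law of total expectation,
E[W] = (4/15)·(11/3) + (2/5)·(43/5) + (1/3)·(17/2) = 3263/450.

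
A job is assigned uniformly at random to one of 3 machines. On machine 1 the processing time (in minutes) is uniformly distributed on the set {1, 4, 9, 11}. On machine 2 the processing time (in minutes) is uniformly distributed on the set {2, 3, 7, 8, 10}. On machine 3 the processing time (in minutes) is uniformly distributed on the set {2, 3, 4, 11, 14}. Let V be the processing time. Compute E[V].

E[V | machine 1] = (1+4+9+11)/4 = 25/4.
E[V | machine 2] = (2+3+7+8+10)/5 = 6.
E[V | machine 3] = (2+3+4+11+14)/5 = 34/5.
E[V] = (1/3)·(25/4) + (1/3)·(6) + (1/3)·(34/5) = 127/20.

127/20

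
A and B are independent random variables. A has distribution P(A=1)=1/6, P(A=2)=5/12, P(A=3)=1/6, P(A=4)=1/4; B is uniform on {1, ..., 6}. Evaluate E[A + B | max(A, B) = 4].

P(max(A, B) = 4) = 7/24.
Summing (A+B)·P(x,y) over outcomes with max(A, B) = 4 gives 11/6.
E[A + B | max(A, B) = 4] = (11/6) / (7/24) = 44/7.

44/7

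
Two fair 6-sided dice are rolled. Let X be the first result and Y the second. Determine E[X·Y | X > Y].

35/3

P(X > Y) = 5/12.
Summing XY·P(x,y) over outcomes with X > Y gives 175/36.
E[X·Y | X > Y] = (175/36) / (5/12) = 35/3.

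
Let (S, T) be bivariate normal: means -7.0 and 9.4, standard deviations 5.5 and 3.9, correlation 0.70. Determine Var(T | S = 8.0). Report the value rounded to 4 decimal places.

The conditional variance in a bivariate normal is σ_T²(1 − ρ²), independent of x.
Var(T | S=8.0) = (3.9)²·(1 − (0.70)²) = 15.21·0.51 = 7.7571.

7.7571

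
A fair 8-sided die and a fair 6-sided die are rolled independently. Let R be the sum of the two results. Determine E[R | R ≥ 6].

P(R ≥ 6) = 19/24.
E[R | R ≥ 6] = (43/6) / (19/24) = 172/19.

172/19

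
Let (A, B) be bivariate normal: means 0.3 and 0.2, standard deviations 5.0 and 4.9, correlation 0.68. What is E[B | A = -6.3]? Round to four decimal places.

-4.1982

E[B | A=x] = μ_B + ρ(σ_B/σ_A)(x − μ_A) for jointly normal variables.
E[B | A=-6.3] = 0.2 + (0.68)·(4.9/5.0)·(-6.3 − (0.3)) = 0.2 + (0.6664)·(-6.6) = -4.1982.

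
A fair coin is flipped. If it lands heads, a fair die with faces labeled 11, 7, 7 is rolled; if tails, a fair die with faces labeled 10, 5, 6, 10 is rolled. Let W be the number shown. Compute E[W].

E[W | heads] = (11+7+7)/3 = 25/3.
E[W | tails] = (10+5+6+10)/4 = 31/4.
E[W] = (1/2)·(25/3) + (1/2)·(31/4) = 193/24.

193/24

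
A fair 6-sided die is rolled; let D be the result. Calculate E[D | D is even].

4

Given D is even, D is equally likely to be any of {2, 4, 6}.
E[D | D is even] = (2 + 4 + 6) / 3 = 4.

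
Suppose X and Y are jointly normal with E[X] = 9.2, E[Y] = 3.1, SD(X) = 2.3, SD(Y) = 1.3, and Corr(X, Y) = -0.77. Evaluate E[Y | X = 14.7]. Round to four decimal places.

The regression of Y on X has slope ρ·σ_Y/σ_X and passes through (μ_X, μ_Y).
E[Y | X=14.7] = 3.1 + (-0.77)·(1.3/2.3)·(14.7 − (9.2)) = 3.1 + (-0.43522)·(5.5) = 0.7063.

0.7063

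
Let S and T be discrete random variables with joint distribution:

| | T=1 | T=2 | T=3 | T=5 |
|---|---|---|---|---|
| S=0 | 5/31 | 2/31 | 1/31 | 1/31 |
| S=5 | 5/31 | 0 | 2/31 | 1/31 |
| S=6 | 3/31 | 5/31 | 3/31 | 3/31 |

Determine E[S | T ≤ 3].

P(T ≤ 3) = 26/31.
Summing S·P(S=x,T=y) over the conditioning event gives 101/31.
E[S | T ≤ 3] = (101/31) / (26/31) = 101/26.

101/26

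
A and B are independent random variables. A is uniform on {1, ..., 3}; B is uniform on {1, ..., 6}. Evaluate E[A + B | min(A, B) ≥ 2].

Outcomes with min(A, B) ≥ 2: (2,2), (2,3), (2,4), (2,5), (2,6), (3,2), (3,3), (3,4), (3,5), (3,6), each with probability 1/18.
E[A + B | min(A, B) ≥ 2] = (4 + 5 + 6 + 7 + 8 + 5 + 6 + 7 + 8 + 9) / 10 = 13/2.

13/2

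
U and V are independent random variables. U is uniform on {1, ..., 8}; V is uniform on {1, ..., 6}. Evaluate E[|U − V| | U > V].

P(U > V) = 9/16.
Summing |U−V|·P(x,y) over outcomes with U > V gives 83/48.
E[|U − V| | U > V] = (83/48) / (9/16) = 83/27.

83/27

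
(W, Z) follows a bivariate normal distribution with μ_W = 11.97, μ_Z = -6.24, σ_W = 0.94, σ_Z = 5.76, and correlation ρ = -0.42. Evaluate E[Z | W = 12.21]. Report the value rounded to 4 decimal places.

E[Z | W=x] = μ_Z + ρ(σ_Z/σ_W)(x − μ_W) for jointly normal variables.
E[Z | W=12.21] = -6.24 + (-0.42)·(5.76/0.94)·(12.21 − (11.97)) = -6.24 + (-2.5736)·(0.24) = -6.8577.

-6.8577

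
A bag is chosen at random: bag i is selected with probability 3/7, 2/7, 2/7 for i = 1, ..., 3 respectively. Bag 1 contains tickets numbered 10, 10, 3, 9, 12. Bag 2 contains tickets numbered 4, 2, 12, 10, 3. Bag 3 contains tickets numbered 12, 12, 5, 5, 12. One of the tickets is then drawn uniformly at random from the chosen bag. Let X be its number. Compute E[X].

E[X | bag 1] = (10+10+3+9+12)/5 = 44/5.
E[X | bag 2] = (4+2+12+10+3)/5 = 31/5.
E[X | bag 3] = (12+12+5+5+12)/5 = 46/5.
By the law of total expectation,
E[X] = (3/7)·(44/5) + (2/7)·(31/5) + (2/7)·(46/5) = 286/35.

286/35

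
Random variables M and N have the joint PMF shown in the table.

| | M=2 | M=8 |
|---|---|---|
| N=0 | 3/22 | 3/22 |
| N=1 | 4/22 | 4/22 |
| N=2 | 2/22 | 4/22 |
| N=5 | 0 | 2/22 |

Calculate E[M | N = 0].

5

P(N = 0) = 3/11.
Σ M·P over the event = 2·(3/22) + 8·(3/22) = 15/11.
E[M | N = 0] = (15/11) / (3/11) = 5.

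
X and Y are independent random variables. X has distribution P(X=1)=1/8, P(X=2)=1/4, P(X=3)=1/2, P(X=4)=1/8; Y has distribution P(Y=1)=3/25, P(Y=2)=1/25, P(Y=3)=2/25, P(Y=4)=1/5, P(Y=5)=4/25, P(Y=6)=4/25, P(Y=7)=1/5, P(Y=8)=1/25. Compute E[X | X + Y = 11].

P(X + Y = 11) = 9/200.
Summing X·P(x,y) over outcomes with X + Y = 11 gives 4/25.
E[X | X + Y = 11] = (4/25) / (9/200) = 32/9.

32/9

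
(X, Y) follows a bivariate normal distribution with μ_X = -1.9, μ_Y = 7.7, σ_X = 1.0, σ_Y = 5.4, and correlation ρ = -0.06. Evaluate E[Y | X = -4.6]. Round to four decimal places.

The regression of Y on X has slope ρ·σ_Y/σ_X and passes through (μ_X, μ_Y).
E[Y | X=-4.6] = 7.7 + (-0.06)·(5.4/1.0)·(-4.6 − (-1.9)) = 7.7 + (-0.324)·(-2.7) = 8.5748.

8.5748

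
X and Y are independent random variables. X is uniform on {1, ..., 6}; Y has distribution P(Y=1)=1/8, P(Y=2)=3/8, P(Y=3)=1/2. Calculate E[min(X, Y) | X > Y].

P(X > Y) = 29/48.
Summing min(X,Y)·P(x,y) over outcomes with X > Y gives 65/48.
E[min(X, Y) | X > Y] = (65/48) / (29/48) = 65/29.

65/29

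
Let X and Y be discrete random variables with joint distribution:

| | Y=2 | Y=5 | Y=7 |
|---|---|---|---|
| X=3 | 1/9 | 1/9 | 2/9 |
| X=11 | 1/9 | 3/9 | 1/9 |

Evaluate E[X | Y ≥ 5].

P(Y ≥ 5) = 7/9.
Σ X·P over the event = 3·(1/9) + 3·(2/9) + 11·(3/9) + 11·(1/9) = 53/9.
E[X | Y ≥ 5] = (53/9) / (7/9) = 53/7.

53/7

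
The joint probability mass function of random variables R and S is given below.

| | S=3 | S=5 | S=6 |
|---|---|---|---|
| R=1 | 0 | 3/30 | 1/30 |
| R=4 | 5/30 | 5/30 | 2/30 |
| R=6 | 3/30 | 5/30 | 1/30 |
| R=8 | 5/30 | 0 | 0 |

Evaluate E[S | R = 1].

21/4

P(R = 1) = 2/15.
Σ S·P over the event = 5·(3/30) + 6·(1/30) = 7/10.
E[S | R = 1] = (7/10) / (2/15) = 21/4.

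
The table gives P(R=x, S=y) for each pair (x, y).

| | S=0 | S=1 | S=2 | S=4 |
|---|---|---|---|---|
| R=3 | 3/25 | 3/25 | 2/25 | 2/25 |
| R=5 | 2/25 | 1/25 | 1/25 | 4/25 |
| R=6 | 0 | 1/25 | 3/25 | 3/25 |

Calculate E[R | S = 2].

P(S = 2) = 6/25.
Σ R·P over the event = 3·(2/25) + 5·(1/25) + 6·(3/25) = 29/25.
E[R | S = 2] = (29/25) / (6/25) = 29/6.

29/6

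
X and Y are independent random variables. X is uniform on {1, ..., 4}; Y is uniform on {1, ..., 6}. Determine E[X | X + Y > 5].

P(X + Y > 5) = 7/12.
Summing X·P(x,y) over outcomes with X + Y > 5 gives 5/3.
E[X | X + Y > 5] = (5/3) / (7/12) = 20/7.

20/7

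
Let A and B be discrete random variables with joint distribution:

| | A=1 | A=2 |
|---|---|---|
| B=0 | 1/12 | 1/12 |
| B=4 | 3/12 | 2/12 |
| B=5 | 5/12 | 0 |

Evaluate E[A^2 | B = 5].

1

P(B = 5) = 5/12.
Σ A^2·P over the event = 1·(5/12) = 5/12.
E[A^2 | B = 5] = (5/12) / (5/12) = 1.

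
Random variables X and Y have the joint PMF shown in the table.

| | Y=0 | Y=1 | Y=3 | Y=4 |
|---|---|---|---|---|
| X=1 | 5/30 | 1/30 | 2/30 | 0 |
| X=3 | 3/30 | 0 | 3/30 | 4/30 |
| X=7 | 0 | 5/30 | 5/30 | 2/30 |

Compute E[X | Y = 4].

13/3

P(Y = 4) = 1/5.
Σ X·P over the event = 3·(4/30) + 7·(2/30) = 13/15.
E[X | Y = 4] = (13/15) / (1/5) = 13/3.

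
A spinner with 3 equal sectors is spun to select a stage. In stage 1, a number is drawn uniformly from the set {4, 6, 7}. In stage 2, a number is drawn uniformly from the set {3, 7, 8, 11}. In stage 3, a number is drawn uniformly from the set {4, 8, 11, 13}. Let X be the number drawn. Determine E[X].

E[X | stage 1] = (4+6+7)/3 = 17/3.
E[X | stage 2] = (3+7+8+11)/4 = 29/4.
E[X | stage 3] = (4+8+11+13)/4 = 9.
By the law of total expectation,
E[X] = (1/3)·(17/3) + (1/3)·(29/4) + (1/3)·(9) = 263/36.

263/36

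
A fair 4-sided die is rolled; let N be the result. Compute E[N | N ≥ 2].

3

Given N ≥ 2, N is equally likely to be any of {2, 3, 4}.
E[N | N ≥ 2] = (2 + 3 + 4) / 3 = 3.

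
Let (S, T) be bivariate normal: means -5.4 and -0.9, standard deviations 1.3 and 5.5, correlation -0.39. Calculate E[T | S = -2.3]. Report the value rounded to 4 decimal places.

-6.0150

For a bivariate normal, E[T | S=x] = μ_T + ρ·(σ_T/σ_S)·(x − μ_S).
E[T | S=-2.3] = -0.9 + (-0.39)·(5.5/1.3)·(-2.3 − (-5.4)) = -0.9 + (-1.65)·(3.1) = -6.0150.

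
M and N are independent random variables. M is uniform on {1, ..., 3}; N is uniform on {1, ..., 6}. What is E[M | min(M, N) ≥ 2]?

Outcomes with min(M, N) ≥ 2: (2,2), (2,3), (2,4), (2,5), (2,6), (3,2), (3,3), (3,4), (3,5), (3,6), each with probability 1/18.
E[M | min(M, N) ≥ 2] = (2 + 2 + 2 + 2 + 2 + 3 + 3 + 3 + 3 + 3) / 10 = 5/2.

5/2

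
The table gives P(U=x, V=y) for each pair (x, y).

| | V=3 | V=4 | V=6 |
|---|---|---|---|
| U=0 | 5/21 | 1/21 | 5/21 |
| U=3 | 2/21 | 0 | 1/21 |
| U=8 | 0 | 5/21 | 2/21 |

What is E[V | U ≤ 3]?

P(U ≤ 3) = 2/3.
Σ V·P over the event = 3·(5/21) + 4·(1/21) + 6·(5/21) + 3·(2/21) + 6·(1/21) = 61/21.
E[V | U ≤ 3] = (61/21) / (2/3) = 61/14.

61/14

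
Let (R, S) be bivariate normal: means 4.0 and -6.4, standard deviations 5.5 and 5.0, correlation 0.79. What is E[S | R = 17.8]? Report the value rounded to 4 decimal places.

E[S | R=x] = μ_S + ρ(σ_S/σ_R)(x − μ_R) for jointly normal variables.
E[S | R=17.8] = -6.4 + (0.79)·(5.0/5.5)·(17.8 − (4.0)) = -6.4 + (0.71818)·(13.8) = 3.5109.

3.5109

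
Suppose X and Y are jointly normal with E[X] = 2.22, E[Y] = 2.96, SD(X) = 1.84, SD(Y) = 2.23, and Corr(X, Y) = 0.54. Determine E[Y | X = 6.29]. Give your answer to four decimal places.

5.6236

The regression of Y on X has slope ρ·σ_Y/σ_X and passes through (μ_X, μ_Y).
E[Y | X=6.29] = 2.96 + (0.54)·(2.23/1.84)·(6.29 − (2.22)) = 2.96 + (0.654457)·(4.07) = 5.6236.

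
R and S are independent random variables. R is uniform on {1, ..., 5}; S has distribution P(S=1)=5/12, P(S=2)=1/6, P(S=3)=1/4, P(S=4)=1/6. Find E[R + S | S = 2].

5

P(S = 2) = 1/6.
Summing (R+S)·P(x,y) over outcomes with S = 2 gives 5/6.
E[R + S | S = 2] = (5/6) / (1/6) = 5.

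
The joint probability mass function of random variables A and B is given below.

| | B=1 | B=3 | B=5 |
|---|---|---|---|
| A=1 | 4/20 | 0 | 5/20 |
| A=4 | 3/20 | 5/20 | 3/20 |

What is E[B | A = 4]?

P(A = 4) = 11/20.
Σ B·P over the event = 1·(3/20) + 3·(5/20) + 5·(3/20) = 33/20.
E[B | A = 4] = (33/20) / (11/20) = 3.

3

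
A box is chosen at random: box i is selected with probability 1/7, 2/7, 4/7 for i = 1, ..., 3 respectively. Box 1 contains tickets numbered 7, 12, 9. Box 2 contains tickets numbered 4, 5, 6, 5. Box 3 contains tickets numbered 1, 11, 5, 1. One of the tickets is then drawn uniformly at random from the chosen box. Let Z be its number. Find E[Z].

E[Z | box 1] = (7+12+9)/3 = 28/3.
E[Z | box 2] = (4+5+6+5)/4 = 5.
E[Z | box 3] = (1+11+5+1)/4 = 9/2.
E[Z] = (1/7)·(28/3) + (2/7)·(5) + (4/7)·(9/2) = 16/3.

16/3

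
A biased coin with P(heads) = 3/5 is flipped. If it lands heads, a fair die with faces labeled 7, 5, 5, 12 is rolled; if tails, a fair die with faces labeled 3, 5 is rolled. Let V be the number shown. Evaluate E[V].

E[V | heads] = (7+5+5+12)/4 = 29/4.
E[V | tails] = (3+5)/2 = 4.
E[V] = (3/5)·(29/4) + (2/5)·(4) = 119/20.

119/20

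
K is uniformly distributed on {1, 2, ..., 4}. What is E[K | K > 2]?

7/2

Given K > 2, K is equally likely to be any of {3, 4}.
E[K | K > 2] = (3 + 4) / 2 = 7/2.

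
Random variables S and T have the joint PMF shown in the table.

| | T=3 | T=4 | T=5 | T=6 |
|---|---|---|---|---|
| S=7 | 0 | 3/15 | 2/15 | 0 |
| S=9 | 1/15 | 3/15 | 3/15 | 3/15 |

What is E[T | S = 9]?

P(S = 9) = 2/3.
Σ T·P over the event = 3·(1/15) + 4·(3/15) + 5·(3/15) + 6·(3/15) = 16/5.
E[T | S = 9] = (16/5) / (2/3) = 24/5.

24/5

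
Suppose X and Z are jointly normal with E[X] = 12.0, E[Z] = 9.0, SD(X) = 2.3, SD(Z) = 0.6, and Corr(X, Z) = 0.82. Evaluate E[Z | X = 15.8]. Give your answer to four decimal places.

9.8129

The regression of Z on X has slope ρ·σ_Z/σ_X and passes through (μ_X, μ_Z).
E[Z | X=15.8] = 9.0 + (0.82)·(0.6/2.3)·(15.8 − (12.0)) = 9.0 + (0.21391)·(3.8) = 9.8129.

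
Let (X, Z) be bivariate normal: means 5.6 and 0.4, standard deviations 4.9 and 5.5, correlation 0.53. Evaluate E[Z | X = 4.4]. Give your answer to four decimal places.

-0.3139

E[Z | X=x] = μ_Z + ρ(σ_Z/σ_X)(x − μ_X) for jointly normal variables.
E[Z | X=4.4] = 0.4 + (0.53)·(5.5/4.9)·(4.4 − (5.6)) = 0.4 + (0.5949)·(-1.2) = -0.3139.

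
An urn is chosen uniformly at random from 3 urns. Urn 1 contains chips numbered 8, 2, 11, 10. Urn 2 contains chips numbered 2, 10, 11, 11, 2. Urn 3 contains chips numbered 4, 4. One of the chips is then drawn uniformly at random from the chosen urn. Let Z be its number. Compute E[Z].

E[Z | urn 1] = (8+2+11+10)/4 = 31/4.
E[Z | urn 2] = (2+10+11+11+2)/5 = 36/5.
E[Z | urn 3] = (4+4)/2 = 4.
By the law of total expectation,
E[Z] = (1/3)·(31/4) + (1/3)·(36/5) + (1/3)·(4) = 379/60.

379/60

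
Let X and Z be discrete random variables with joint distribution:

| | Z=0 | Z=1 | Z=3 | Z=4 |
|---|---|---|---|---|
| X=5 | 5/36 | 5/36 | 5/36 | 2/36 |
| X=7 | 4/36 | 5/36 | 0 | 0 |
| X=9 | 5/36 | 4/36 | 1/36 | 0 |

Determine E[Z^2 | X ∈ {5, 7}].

P(X ∈ {5, 7}) = 13/18.
Σ Z^2·P over the event = 0·(5/36) + 1·(5/36) + 9·(5/36) + 16·(2/36) + 0·(4/36) + 1·(5/36) = 29/12.
E[Z^2 | X ∈ {5, 7}] = (29/12) / (13/18) = 87/26.

87/26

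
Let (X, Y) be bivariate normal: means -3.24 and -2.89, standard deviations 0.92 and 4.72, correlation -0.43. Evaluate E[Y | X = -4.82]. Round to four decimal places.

E[Y | X=x] = μ_Y + ρ(σ_Y/σ_X)(x − μ_X) for jointly normal variables.
E[Y | X=-4.82] = -2.89 + (-0.43)·(4.72/0.92)·(-4.82 − (-3.24)) = -2.89 + (-2.2061)·(-1.58) = 0.5956.

0.5956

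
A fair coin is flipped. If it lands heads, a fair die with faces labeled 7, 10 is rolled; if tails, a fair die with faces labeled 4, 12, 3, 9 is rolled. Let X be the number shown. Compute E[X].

31/4

E[X | heads] = (7+10)/2 = 17/2.
E[X | tails] = (4+12+3+9)/4 = 7.
E[X] = (1/2)·(17/2) + (1/2)·(7) = 31/4.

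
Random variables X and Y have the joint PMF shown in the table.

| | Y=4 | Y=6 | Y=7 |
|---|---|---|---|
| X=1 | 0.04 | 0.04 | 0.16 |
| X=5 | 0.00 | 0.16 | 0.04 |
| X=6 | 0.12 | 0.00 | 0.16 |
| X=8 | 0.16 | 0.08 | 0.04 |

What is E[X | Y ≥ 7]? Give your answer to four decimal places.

4.1000

P(Y ≥ 7) = 0.40.
Σ X·P over the event = 1·(0.16) + 5·(0.04) + 6·(0.16) + 8·(0.04) = 1.64.
E[X | Y ≥ 7] = (1.64) / (0.40) = 4.1000.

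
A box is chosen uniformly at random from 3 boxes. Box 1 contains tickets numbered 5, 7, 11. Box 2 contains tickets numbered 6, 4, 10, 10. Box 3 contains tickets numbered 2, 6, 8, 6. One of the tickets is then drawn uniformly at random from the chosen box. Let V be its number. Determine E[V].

E[V | box 1] = (5+7+11)/3 = 23/3.
E[V | box 2] = (6+4+10+10)/4 = 15/2.
E[V | box 3] = (2+6+8+6)/4 = 11/2.
E[V] = (1/3)·(23/3) + (1/3)·(15/2) + (1/3)·(11/2) = 62/9.

62/9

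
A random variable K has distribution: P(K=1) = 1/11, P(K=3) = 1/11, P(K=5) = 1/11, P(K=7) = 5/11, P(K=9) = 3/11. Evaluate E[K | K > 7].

9

P(K > 7) = 3/11.
Σ over the event: 9·3/11 = 27/11.
E[K | K > 7] = (27/11) / (3/11) = 9.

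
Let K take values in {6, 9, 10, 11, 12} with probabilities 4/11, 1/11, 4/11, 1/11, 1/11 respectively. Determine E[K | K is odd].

P(K is odd) = 2/11.
Σ over the event: 9·1/11 + 11·1/11 = 20/11.
E[K | K is odd] = (20/11) / (2/11) = 10.

10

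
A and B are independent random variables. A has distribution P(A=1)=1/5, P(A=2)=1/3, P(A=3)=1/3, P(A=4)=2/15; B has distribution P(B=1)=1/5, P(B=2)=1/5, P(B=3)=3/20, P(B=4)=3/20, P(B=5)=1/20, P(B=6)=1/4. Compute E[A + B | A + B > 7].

631/73

P(A + B > 7) = 73/300.
Summing (A+B)·P(x,y) over outcomes with A + B > 7 gives 631/300.
E[A + B | A + B > 7] = (631/300) / (73/300) = 631/73.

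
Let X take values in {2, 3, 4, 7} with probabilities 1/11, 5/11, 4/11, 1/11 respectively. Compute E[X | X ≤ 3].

P(X ≤ 3) = 6/11.
Σ over the event: 2·1/11 + 3·5/11 = 17/11.
E[X | X ≤ 3] = (17/11) / (6/11) = 17/6.

17/6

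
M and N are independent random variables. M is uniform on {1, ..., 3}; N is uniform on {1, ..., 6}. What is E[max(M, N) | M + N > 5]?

P(M + N > 5) = 1/2.
Summing max(M,N)·P(x,y) over outcomes with M + N > 5 gives 22/9.
E[max(M, N) | M + N > 5] = (22/9) / (1/2) = 44/9.

44/9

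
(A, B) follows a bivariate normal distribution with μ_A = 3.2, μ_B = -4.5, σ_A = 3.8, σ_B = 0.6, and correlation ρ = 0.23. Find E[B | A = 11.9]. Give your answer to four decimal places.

-4.1841

E[B | A=x] = μ_B + ρ(σ_B/σ_A)(x − μ_A) for jointly normal variables.
E[B | A=11.9] = -4.5 + (0.23)·(0.6/3.8)·(11.9 − (3.2)) = -4.5 + (0.036316)·(8.7) = -4.1841.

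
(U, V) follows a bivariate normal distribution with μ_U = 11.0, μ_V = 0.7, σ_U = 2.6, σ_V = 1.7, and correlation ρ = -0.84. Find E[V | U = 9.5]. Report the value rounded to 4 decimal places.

1.5238

E[V | U=x] = μ_V + ρ(σ_V/σ_U)(x − μ_U) for jointly normal variables.
E[V | U=9.5] = 0.7 + (-0.84)·(1.7/2.6)·(9.5 − (11.0)) = 0.7 + (-0.54923)·(-1.5) = 1.5238.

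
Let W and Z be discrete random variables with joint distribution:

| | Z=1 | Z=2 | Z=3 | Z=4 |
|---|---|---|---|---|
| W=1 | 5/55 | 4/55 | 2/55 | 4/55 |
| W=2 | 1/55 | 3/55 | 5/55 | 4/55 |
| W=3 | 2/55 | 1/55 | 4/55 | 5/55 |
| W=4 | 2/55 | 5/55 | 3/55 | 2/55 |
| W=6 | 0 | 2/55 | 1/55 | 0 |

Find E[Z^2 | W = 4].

27/4

P(W = 4) = 12/55.
Summing Z^2·P(W=x,Z=y) over the conditioning event gives 81/55.
E[Z^2 | W = 4] = (81/55) / (12/55) = 27/4.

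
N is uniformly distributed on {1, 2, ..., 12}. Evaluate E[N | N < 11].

Given N < 11, N is equally likely to be any of {1, 2, 3, 4, 5, 6, 7, 8, 9, 10}.
E[N | N < 11] = (1 + 2 + 3 + 4 + 5 + 6 + 7 + 8 + 9 + 10) / 10 = 11/2.

11/2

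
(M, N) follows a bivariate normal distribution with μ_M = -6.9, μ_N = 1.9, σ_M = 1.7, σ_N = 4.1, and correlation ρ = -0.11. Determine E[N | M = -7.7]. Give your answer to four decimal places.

2.1122

For a bivariate normal, E[N | M=x] = μ_N + ρ·(σ_N/σ_M)·(x − μ_M).
E[N | M=-7.7] = 1.9 + (-0.11)·(4.1/1.7)·(-7.7 − (-6.9)) = 1.9 + (-0.26529)·(-0.8) = 2.1122.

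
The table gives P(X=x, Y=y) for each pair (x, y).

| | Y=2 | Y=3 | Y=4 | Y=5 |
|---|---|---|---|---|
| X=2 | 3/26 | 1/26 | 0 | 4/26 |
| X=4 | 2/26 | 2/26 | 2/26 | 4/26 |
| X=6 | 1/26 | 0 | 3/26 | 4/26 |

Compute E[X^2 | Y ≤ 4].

128/7

P(Y ≤ 4) = 7/13.
Σ X^2·P over the event = 4·(3/26) + 4·(1/26) + 16·(2/26) + 16·(2/26) + 16·(2/26) + 36·(1/26) + 36·(3/26) = 128/13.
E[X^2 | Y ≤ 4] = (128/13) / (7/13) = 128/7.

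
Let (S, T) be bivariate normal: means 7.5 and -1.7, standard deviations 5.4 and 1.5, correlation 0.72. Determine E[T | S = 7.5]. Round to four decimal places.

For a bivariate normal, E[T | S=x] = μ_T + ρ·(σ_T/σ_S)·(x − μ_S).
E[T | S=7.5] = -1.7 + (0.72)·(1.5/5.4)·(7.5 − (7.5)) = -1.7 + (0.2)·(0) = -1.7000.

-1.7000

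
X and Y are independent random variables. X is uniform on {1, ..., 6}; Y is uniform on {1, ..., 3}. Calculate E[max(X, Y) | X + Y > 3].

P(X + Y > 3) = 5/6.
Summing max(X,Y)·P(x,y) over outcomes with X + Y > 3 gives 31/9.
E[max(X, Y) | X + Y > 3] = (31/9) / (5/6) = 62/15.

62/15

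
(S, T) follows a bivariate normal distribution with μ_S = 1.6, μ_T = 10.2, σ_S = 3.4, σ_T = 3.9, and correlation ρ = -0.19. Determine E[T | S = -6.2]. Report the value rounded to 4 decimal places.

The regression of T on S has slope ρ·σ_T/σ_S and passes through (μ_S, μ_T).
E[T | S=-6.2] = 10.2 + (-0.19)·(3.9/3.4)·(-6.2 − (1.6)) = 10.2 + (-0.21794)·(-7.8) = 11.8999.

11.8999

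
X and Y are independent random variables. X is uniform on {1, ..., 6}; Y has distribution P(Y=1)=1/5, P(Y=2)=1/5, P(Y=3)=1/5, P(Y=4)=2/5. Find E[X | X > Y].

P(X > Y) = 8/15.
Summing X·P(x,y) over outcomes with X > Y gives 5/2.
E[X | X > Y] = (5/2) / (8/15) = 75/16.

75/16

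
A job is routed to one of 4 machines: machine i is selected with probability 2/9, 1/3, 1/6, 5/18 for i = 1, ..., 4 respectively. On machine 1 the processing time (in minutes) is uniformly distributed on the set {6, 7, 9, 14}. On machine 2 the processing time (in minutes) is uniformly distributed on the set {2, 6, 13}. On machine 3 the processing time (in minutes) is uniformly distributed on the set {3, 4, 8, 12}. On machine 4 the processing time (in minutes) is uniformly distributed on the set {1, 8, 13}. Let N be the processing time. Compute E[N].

E[N | machine 1] = (6+7+9+14)/4 = 9.
E[N | machine 2] = (2+6+13)/3 = 7.
E[N | machine 3] = (3+4+8+12)/4 = 27/4.
E[N | machine 4] = (1+8+13)/3 = 22/3.
By the law of total expectation,
E[N] = (2/9)·(9) + (1/3)·(7) + (1/6)·(27/4) + (5/18)·(22/3) = 1619/216.

1619/216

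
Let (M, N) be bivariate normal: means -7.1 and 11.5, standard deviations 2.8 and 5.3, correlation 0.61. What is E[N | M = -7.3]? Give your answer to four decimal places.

E[N | M=x] = μ_N + ρ(σ_N/σ_M)(x − μ_M) for jointly normal variables.
E[N | M=-7.3] = 11.5 + (0.61)·(5.3/2.8)·(-7.3 − (-7.1)) = 11.5 + (1.1546)·(-0.2) = 11.2691.

11.2691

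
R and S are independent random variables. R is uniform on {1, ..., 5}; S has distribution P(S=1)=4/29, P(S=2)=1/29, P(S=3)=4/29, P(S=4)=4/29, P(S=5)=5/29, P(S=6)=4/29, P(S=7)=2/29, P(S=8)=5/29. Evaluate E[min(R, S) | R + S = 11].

43/11

P(R + S = 11) = 11/145.
Summing min(R,S)·P(x,y) over outcomes with R + S = 11 gives 43/145.
E[min(R, S) | R + S = 11] = (43/145) / (11/145) = 43/11.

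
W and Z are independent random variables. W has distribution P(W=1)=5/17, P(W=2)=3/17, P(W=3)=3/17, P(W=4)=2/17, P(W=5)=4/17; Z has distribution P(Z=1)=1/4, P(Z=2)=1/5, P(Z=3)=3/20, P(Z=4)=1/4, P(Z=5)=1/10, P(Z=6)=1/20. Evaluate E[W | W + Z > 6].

P(W + Z > 6) = 6/17.
Summing W·P(x,y) over outcomes with W + Z > 6 gives 483/340.
E[W | W + Z > 6] = (483/340) / (6/17) = 161/40.

161/40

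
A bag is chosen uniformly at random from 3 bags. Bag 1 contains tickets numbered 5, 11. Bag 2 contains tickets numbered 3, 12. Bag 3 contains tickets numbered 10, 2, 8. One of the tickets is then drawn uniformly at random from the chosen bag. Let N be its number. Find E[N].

E[N | bag 1] = (5+11)/2 = 8.
E[N | bag 2] = (3+12)/2 = 15/2.
E[N | bag 3] = (10+2+8)/3 = 20/3.
By the law of total expectation,
E[N] = (1/3)·(8) + (1/3)·(15/2) + (1/3)·(20/3) = 133/18.

133/18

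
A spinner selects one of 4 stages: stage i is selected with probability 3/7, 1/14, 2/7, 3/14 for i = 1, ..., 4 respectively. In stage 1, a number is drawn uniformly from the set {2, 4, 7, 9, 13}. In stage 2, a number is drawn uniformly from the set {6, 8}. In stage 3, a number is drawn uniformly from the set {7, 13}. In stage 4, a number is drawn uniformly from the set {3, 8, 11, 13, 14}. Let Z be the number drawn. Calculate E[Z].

E[Z | stage 1] = (2+4+7+9+13)/5 = 7.
E[Z | stage 2] = (6+8)/2 = 7.
E[Z | stage 3] = (7+13)/2 = 10.
E[Z | stage 4] = (3+8+11+13+14)/5 = 49/5.
By the law of total expectation,
E[Z] = (3/7)·(7) + (1/14)·(7) + (2/7)·(10) + (3/14)·(49/5) = 296/35.

296/35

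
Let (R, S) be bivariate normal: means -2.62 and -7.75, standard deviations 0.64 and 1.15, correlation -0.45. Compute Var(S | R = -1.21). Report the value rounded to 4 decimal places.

The conditional variance in a bivariate normal is σ_S²(1 − ρ²), independent of x.
Var(S | R=-1.21) = (1.15)²·(1 − (-0.45)²) = 1.3225·0.7975 = 1.0547.

1.0547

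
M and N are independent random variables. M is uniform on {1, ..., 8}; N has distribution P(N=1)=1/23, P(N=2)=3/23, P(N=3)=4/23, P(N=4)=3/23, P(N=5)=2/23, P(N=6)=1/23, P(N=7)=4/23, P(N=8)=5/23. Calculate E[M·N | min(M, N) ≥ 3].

P(min(M, N) ≥ 3) = 57/92.
Summing MN·P(x,y) over outcomes with min(M, N) ≥ 3 gives 891/46.
E[M·N | min(M, N) ≥ 3] = (891/46) / (57/92) = 594/19.

594/19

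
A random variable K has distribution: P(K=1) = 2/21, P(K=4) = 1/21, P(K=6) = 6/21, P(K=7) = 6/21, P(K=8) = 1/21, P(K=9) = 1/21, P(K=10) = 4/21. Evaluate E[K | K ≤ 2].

P(K ≤ 2) = 2/21.
Σ over the event: 1·2/21 = 2/21.
E[K | K ≤ 2] = (2/21) / (2/21) = 1.

1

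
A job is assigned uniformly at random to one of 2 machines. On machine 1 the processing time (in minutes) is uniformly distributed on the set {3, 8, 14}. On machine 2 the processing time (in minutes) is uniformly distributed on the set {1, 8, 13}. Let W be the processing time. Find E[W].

E[W | machine 1] = (3+8+14)/3 = 25/3.
E[W | machine 2] = (1+8+13)/3 = 22/3.
By the law of total expectation,
E[W] = (1/2)·(25/3) + (1/2)·(22/3) = 47/6.

47/6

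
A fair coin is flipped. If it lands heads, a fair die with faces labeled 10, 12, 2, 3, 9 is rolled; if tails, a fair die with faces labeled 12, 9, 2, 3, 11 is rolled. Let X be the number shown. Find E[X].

73/10

E[X | heads] = (10+12+2+3+9)/5 = 36/5.
E[X | tails] = (12+9+2+3+11)/5 = 37/5.
E[X] = (1/2)·(36/5) + (1/2)·(37/5) = 73/10.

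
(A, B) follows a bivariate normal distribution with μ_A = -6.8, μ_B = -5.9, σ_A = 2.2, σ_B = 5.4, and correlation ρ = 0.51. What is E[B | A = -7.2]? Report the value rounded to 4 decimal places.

For a bivariate normal, E[B | A=x] = μ_B + ρ·(σ_B/σ_A)·(x − μ_A).
E[B | A=-7.2] = -5.9 + (0.51)·(5.4/2.2)·(-7.2 − (-6.8)) = -5.9 + (1.2518)·(-0.4) = -6.4007.

-6.4007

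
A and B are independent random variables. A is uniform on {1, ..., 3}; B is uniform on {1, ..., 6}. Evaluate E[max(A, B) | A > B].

8/3

P(A > B) = 1/6.
Summing max(A,B)·P(x,y) over outcomes with A > B gives 4/9.
E[max(A, B) | A > B] = (4/9) / (1/6) = 8/3.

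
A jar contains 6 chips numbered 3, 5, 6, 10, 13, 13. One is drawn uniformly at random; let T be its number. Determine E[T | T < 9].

14/3

P(T < 9) = 1/2.
Σ over the event: 3·1/6 + 5·1/6 + 6·1/6 = 7/3.
E[T | T < 9] = (7/3) / (1/2) = 14/3.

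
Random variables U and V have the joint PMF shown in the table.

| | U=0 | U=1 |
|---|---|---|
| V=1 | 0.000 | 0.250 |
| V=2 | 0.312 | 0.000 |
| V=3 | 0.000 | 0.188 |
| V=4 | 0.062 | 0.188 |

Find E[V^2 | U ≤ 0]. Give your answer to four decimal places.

P(U ≤ 0) = 0.374.
Σ V^2·P over the event = 4·(0.312) + 16·(0.062) = 2.240.
E[V^2 | U ≤ 0] = (2.240) / (0.374) = 5.9893.

5.9893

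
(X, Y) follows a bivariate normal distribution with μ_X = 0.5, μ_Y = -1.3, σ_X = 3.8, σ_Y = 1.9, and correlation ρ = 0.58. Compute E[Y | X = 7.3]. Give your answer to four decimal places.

E[Y | X=x] = μ_Y + ρ(σ_Y/σ_X)(x − μ_X) for jointly normal variables.
E[Y | X=7.3] = -1.3 + (0.58)·(1.9/3.8)·(7.3 − (0.5)) = -1.3 + (0.29)·(6.8) = 0.6720.

0.6720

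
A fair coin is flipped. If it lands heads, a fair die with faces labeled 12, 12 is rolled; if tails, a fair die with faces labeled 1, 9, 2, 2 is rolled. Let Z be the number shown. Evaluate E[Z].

E[Z | heads] = (12+12)/2 = 12.
E[Z | tails] = (1+9+2+2)/4 = 7/2.
E[Z] = (1/2)·(12) + (1/2)·(7/2) = 31/4.

31/4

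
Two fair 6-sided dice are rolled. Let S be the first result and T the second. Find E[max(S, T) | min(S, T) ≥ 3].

P(min(S, T) ≥ 3) = 4/9.
Summing max(S,T)·P(x,y) over outcomes with min(S, T) ≥ 3 gives 41/18.
E[max(S, T) | min(S, T) ≥ 3] = (41/18) / (4/9) = 41/8.

41/8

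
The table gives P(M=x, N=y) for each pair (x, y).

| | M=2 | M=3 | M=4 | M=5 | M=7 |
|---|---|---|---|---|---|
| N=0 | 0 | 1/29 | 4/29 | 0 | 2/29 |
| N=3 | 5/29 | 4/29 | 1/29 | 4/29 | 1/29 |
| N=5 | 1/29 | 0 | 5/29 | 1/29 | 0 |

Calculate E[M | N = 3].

53/15

P(N = 3) = 15/29.
Σ M·P over the event = 2·(5/29) + 3·(4/29) + 4·(1/29) + 5·(4/29) + 7·(1/29) = 53/29.
E[M | N = 3] = (53/29) / (15/29) = 53/15.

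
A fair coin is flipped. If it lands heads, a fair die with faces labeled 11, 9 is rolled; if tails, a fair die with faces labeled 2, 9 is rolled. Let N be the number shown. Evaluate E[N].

31/4

E[N | heads] = (11+9)/2 = 10.
E[N | tails] = (2+9)/2 = 11/2.
E[N] = (1/2)·(10) + (1/2)·(11/2) = 31/4.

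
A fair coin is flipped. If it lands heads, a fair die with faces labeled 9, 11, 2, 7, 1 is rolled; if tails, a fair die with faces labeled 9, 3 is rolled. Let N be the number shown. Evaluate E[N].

6

E[N | heads] = (9+11+2+7+1)/5 = 6.
E[N | tails] = (9+3)/2 = 6.
E[N] = (1/2)·(6) + (1/2)·(6) = 6.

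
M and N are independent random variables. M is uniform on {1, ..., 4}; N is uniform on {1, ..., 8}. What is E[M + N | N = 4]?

13/2

Outcomes with N = 4: (1,4), (2,4), (3,4), (4,4), each with probability 1/32.
E[M + N | N = 4] = (5 + 6 + 7 + 8) / 4 = 13/2.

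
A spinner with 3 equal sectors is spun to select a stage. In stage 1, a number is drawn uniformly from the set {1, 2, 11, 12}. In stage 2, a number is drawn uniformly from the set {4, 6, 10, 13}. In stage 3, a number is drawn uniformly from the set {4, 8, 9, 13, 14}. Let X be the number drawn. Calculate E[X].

487/60

E[X | stage 1] = (1+2+11+12)/4 = 13/2.
E[X | stage 2] = (4+6+10+13)/4 = 33/4.
E[X | stage 3] = (4+8+9+13+14)/5 = 48/5.
E[X] = (1/3)·(13/2) + (1/3)·(33/4) + (1/3)·(48/5) = 487/60.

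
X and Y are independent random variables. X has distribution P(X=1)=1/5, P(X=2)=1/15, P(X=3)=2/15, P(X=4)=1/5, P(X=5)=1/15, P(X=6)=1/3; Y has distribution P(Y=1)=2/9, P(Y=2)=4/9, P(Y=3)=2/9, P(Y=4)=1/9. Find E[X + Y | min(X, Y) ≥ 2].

601/84

P(min(X, Y) ≥ 2) = 28/45.
Summing (X+Y)·P(x,y) over outcomes with min(X, Y) ≥ 2 gives 601/135.
E[X + Y | min(X, Y) ≥ 2] = (601/135) / (28/45) = 601/84.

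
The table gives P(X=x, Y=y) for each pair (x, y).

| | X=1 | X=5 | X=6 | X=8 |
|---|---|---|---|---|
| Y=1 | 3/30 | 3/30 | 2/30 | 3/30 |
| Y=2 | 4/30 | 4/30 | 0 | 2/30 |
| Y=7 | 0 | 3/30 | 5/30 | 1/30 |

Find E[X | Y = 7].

P(Y = 7) = 3/10.
Σ X·P over the event = 5·(3/30) + 6·(5/30) + 8·(1/30) = 53/30.
E[X | Y = 7] = (53/30) / (3/10) = 53/9.

53/9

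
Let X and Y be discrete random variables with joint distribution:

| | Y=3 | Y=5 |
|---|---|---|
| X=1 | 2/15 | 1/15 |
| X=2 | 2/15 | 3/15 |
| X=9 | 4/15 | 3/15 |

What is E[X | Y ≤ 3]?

P(Y ≤ 3) = 8/15.
Summing X·P(X=x,Y=y) over the conditioning event gives 14/5.
E[X | Y ≤ 3] = (14/5) / (8/15) = 21/4.

21/4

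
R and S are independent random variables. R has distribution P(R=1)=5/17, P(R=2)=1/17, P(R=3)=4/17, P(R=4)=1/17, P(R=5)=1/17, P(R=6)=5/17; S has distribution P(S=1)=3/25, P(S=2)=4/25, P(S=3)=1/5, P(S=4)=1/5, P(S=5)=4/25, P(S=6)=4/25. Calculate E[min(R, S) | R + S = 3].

1

P(R + S = 3) = 23/425.
Summing min(R,S)·P(x,y) over outcomes with R + S = 3 gives 23/425.
E[min(R, S) | R + S = 3] = (23/425) / (23/425) = 1.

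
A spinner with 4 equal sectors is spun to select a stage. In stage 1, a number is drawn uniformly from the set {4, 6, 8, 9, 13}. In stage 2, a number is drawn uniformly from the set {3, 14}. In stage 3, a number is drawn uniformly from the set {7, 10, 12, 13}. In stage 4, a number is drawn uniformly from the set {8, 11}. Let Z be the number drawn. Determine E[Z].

73/8

E[Z | stage 1] = (4+6+8+9+13)/5 = 8.
E[Z | stage 2] = (3+14)/2 = 17/2.
E[Z | stage 3] = (7+10+12+13)/4 = 21/2.
E[Z | stage 4] = (8+11)/2 = 19/2.
By the law of total expectation,
E[Z] = (1/4)·(8) + (1/4)·(17/2) + (1/4)·(21/2) + (1/4)·(19/2) = 73/8.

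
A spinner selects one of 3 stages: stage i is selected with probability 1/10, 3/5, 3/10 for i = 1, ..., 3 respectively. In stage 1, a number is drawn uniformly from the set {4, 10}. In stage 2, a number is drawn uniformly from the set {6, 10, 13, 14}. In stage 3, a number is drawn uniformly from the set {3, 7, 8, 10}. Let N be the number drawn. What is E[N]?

37/4

E[N | stage 1] = (4+10)/2 = 7.
E[N | stage 2] = (6+10+13+14)/4 = 43/4.
E[N | stage 3] = (3+7+8+10)/4 = 7.
By the law of total expectation,
E[N] = (1/10)·(7) + (3/5)·(43/4) + (3/10)·(7) = 37/4.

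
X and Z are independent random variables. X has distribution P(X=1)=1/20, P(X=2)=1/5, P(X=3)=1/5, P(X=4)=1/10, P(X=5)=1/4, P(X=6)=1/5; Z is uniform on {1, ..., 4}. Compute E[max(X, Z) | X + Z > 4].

P(X + Z > 4) = 13/16.
Summing max(X,Z)·P(x,y) over outcomes with X + Z > 4 gives 15/4.
E[max(X, Z) | X + Z > 4] = (15/4) / (13/16) = 60/13.

60/13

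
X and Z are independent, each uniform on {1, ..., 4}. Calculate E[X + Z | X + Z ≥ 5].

6

P(X + Z ≥ 5) = 5/8.
Summing (X+Z)·P(x,y) over outcomes with X + Z ≥ 5 gives 15/4.
E[X + Z | X + Z ≥ 5] = (15/4) / (5/8) = 6.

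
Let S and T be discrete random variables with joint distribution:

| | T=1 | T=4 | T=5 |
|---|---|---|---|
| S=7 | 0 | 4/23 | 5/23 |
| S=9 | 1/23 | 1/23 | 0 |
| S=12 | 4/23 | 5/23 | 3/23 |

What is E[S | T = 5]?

71/8

P(T = 5) = 8/23.
Σ S·P over the event = 7·(5/23) + 12·(3/23) = 71/23.
E[S | T = 5] = (71/23) / (8/23) = 71/8.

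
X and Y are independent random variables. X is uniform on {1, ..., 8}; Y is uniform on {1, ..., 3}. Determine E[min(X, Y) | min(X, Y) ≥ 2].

P(min(X, Y) ≥ 2) = 7/12.
Summing min(X,Y)·P(x,y) over outcomes with min(X, Y) ≥ 2 gives 17/12.
E[min(X, Y) | min(X, Y) ≥ 2] = (17/12) / (7/12) = 17/7.

17/7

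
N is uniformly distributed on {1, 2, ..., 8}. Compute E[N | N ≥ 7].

Given N ≥ 7, N is equally likely to be any of {7, 8}.
E[N | N ≥ 7] = (7 + 8) / 2 = 15/2.

15/2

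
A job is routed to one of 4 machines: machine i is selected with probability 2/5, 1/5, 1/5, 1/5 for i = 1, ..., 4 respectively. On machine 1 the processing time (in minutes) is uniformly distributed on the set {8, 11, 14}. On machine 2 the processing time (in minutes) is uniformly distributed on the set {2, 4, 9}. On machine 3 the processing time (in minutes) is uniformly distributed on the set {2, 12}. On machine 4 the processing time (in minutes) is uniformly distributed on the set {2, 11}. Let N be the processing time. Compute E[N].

81/10

E[N | machine 1] = (8+11+14)/3 = 11.
E[N | machine 2] = (2+4+9)/3 = 5.
E[N | machine 3] = (2+12)/2 = 7.
E[N | machine 4] = (2+11)/2 = 13/2.
By the law of total expectation,
E[N] = (2/5)·(11) + (1/5)·(5) + (1/5)·(7) + (1/5)·(13/2) = 81/10.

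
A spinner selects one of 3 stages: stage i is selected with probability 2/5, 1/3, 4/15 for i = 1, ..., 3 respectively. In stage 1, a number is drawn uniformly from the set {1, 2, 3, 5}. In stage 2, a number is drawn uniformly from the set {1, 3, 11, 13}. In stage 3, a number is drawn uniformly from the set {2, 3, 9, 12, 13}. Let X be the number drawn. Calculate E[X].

827/150

E[X | stage 1] = (1+2+3+5)/4 = 11/4.
E[X | stage 2] = (1+3+11+13)/4 = 7.
E[X | stage 3] = (2+3+9+12+13)/5 = 39/5.
By the law of total expectation,
E[X] = (2/5)·(11/4) + (1/3)·(7) + (4/15)·(39/5) = 827/150.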